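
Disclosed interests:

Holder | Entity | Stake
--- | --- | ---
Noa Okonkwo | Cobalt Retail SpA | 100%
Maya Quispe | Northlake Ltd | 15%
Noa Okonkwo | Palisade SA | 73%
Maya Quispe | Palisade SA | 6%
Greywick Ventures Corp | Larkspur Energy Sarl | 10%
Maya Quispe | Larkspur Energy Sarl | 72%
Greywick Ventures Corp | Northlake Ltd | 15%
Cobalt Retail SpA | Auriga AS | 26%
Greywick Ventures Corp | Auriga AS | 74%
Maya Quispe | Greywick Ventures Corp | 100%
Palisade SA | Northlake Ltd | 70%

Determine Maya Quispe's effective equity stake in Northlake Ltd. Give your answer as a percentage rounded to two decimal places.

34.20%

Maya reaches Northlake along 3 paths.
Via Greywick: 100% × 15% = 15%.
Direct stake: 15% = 15%.
Via Palisade: 6% × 70% = 4.2%.
Total: 15% + 15% + 4.2% = 34.2%.
Rounded: 34.20%.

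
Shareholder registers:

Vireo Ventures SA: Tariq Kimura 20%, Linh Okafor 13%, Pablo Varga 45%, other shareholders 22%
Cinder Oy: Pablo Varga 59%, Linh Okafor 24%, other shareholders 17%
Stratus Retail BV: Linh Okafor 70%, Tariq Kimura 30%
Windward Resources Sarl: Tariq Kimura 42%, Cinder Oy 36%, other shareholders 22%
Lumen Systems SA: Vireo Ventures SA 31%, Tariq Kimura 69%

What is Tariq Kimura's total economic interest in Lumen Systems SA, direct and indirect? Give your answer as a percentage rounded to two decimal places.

Tariq reaches Lumen along 2 paths.
Via Vireo: 20% × 31% = 6.2%.
Direct stake: 69% = 69%.
Total: 6.2% + 69% = 75.2%.
Rounded: 75.20%.

75.20%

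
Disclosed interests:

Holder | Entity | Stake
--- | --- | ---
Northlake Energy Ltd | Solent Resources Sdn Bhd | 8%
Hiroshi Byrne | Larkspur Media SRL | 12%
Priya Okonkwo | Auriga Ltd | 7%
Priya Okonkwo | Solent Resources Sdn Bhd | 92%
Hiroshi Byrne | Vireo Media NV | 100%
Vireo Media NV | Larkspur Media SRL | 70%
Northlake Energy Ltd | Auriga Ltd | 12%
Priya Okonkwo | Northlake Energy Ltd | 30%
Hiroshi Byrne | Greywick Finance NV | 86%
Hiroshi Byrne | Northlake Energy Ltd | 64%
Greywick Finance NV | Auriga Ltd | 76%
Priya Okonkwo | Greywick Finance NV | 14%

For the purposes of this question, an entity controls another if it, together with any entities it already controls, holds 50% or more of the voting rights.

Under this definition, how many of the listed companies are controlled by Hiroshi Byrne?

5

Hiroshi holds 100% of Vireo, so Hiroshi controls Vireo.
Hiroshi holds 64% of Northlake, so Hiroshi controls Northlake.
Hiroshi holds 86% of Greywick, so Hiroshi controls Greywick.
Vireo and Hiroshi together hold 70% + 12% = 82% of Larkspur, so Hiroshi controls Larkspur.
Greywick and Northlake together hold 76% + 12% = 88% of Auriga, so Hiroshi controls Auriga.
No other company's threshold is met.
Hiroshi controls 5 companies.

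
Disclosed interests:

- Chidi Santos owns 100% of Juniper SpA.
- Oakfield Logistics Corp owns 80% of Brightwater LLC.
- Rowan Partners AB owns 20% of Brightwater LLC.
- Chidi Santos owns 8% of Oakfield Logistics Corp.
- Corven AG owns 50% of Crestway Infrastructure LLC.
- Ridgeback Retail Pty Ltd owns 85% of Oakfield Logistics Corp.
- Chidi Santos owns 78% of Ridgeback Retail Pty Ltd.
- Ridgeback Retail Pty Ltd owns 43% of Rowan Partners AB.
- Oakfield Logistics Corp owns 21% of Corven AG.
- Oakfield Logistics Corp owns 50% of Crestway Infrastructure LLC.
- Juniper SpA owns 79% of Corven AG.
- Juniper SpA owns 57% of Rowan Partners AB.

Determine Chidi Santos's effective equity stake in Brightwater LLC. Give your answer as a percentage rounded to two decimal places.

77.55%

Chidi reaches Brightwater along 4 paths.
Via Ridgeback → Oakfield: 78% × 85% × 80% = 53.04%.
Via Oakfield: 8% × 80% = 6.4%.
Via Ridgeback → Rowan: 78% × 43% × 20% = 6.708%.
Via Juniper → Rowan: 100% × 57% × 20% = 11.4%.
Total: 53.04% + 6.4% + 6.708% + 11.4% = 77.548%.
Rounded: 77.55%.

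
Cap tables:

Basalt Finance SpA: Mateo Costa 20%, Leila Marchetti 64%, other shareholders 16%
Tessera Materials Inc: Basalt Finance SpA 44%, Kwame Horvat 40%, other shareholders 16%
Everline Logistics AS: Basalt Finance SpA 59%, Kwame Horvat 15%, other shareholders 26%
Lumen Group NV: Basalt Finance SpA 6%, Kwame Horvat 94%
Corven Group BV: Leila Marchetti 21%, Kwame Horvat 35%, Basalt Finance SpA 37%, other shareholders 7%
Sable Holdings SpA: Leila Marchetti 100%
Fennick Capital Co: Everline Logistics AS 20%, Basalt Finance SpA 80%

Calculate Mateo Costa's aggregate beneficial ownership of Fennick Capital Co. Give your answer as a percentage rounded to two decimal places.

Mateo reaches Fennick along 2 paths.
Via Basalt → Everline: 20% × 59% × 20% = 2.36%.
Via Basalt: 20% × 80% = 16%.
Total: 2.36% + 16% = 18.36%.

18.36%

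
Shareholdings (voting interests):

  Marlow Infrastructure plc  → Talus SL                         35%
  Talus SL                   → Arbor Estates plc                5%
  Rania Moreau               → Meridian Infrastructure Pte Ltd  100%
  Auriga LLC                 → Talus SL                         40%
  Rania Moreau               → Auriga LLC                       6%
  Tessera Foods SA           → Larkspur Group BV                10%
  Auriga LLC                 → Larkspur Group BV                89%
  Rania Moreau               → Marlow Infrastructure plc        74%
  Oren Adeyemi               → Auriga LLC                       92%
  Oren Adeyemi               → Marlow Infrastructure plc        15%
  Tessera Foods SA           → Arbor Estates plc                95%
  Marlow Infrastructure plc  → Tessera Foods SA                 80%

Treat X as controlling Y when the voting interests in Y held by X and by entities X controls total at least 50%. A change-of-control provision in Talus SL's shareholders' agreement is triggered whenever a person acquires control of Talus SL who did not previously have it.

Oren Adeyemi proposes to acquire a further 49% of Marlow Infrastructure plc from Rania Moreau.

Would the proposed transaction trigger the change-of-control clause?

Yes

The purchase adds only to Oren's holdings (Rania's stake shrinks), so Oren is the only person who could newly come to control Talus.
Oren holds 92% of Auriga, so Oren controls Auriga.
Auriga holds 89% of Larkspur, so Oren controls Larkspur.
In Talus, Oren's side holds only 40%, not ≥ 50%.
So before the transaction, Oren does not control Talus.
After the purchase, Oren's direct stake in Marlow rises to 15% + 49% = 64%, and Rania's stake falls to 25%.
Oren holds 64% of Marlow, so Oren controls Marlow.
Auriga and Marlow together hold 40% + 35% = 75% of Talus, so Oren controls Talus.
Oren did not control Talus before and does after, so the clause is triggered.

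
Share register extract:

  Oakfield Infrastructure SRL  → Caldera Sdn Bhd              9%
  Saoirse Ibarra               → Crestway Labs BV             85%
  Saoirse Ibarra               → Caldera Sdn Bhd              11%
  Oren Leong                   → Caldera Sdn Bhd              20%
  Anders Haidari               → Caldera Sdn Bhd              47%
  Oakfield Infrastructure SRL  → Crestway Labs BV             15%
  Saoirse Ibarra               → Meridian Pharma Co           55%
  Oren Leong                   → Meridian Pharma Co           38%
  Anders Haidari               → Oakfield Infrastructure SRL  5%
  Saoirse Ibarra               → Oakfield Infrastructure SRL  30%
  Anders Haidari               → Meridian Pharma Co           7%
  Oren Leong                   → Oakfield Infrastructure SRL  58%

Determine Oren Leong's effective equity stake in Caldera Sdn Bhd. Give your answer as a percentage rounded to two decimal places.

Oren reaches Caldera along 2 paths.
Direct stake: 20% = 20%.
Via Oakfield: 58% × 9% = 5.22%.
Total: 20% + 5.22% = 25.22%.

25.22%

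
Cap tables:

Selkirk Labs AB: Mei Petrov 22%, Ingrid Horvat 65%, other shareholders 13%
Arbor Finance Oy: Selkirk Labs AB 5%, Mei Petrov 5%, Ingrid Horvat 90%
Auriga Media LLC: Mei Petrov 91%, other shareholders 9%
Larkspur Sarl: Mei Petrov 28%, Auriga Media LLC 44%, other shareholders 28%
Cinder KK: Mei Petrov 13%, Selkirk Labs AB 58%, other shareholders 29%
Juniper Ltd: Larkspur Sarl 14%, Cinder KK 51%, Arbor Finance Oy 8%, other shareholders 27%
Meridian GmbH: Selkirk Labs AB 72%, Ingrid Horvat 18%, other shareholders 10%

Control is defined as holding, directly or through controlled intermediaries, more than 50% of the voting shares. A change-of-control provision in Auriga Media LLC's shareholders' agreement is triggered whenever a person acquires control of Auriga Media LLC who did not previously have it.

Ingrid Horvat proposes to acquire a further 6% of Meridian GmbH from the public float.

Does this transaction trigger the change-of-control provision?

The purchase changes only Ingrid's holdings, so Ingrid is the only person who could newly come to control Auriga.
Ingrid holds 65% of Selkirk, so Ingrid controls Selkirk.
Selkirk and Ingrid together hold 5% + 90% = 95% of Arbor, so Ingrid controls Arbor.
Selkirk holds 58% of Cinder, so Ingrid controls Cinder.
Cinder and Arbor together hold 51% + 8% = 59% of Juniper, so Ingrid controls Juniper.
Selkirk and Ingrid together hold 72% + 18% = 90% of Meridian, so Ingrid controls Meridian.
Neither Ingrid nor any entity Ingrid controls holds any voting interest in Auriga.
So before the transaction, Ingrid does not control Auriga.
After the purchase, Ingrid's direct stake in Meridian rises to 18% + 6% = 24%.
Selkirk and Ingrid together hold 72% + 24% = 96% of Meridian, so Ingrid controls Meridian.
After the transaction, neither Ingrid nor any entity Ingrid controls holds a voting interest in Auriga, so Ingrid still does not control it.
No new person acquires control, so the clause is not triggered.

No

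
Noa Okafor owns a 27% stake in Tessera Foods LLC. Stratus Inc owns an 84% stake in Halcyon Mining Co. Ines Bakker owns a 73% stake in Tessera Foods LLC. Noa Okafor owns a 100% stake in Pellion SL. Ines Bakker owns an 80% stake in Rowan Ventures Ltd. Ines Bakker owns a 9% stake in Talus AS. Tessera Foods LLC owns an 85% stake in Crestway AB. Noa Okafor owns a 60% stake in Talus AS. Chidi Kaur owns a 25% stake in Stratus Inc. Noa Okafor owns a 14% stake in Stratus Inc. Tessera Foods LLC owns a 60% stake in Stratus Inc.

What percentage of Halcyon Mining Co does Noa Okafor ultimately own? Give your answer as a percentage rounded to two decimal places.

Noa reaches Halcyon along 2 paths.
Via Tessera → Stratus: 27% × 60% × 84% = 13.608%.
Via Stratus: 14% × 84% = 11.76%.
Total: 13.608% + 11.76% = 25.368%.
Rounded: 25.37%.

25.37%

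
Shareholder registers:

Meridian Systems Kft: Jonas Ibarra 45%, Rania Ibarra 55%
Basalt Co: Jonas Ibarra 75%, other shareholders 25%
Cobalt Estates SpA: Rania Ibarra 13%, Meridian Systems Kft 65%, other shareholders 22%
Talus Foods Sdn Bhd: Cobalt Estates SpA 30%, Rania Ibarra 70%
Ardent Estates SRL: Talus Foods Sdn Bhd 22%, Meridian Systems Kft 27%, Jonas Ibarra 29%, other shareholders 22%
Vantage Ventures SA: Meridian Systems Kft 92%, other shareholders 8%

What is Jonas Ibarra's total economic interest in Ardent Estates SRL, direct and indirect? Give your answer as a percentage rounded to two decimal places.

43.08%

Jonas reaches Ardent along 3 paths.
Via Meridian → Cobalt → Talus: 45% × 65% × 30% × 22% = 1.9305%.
Via Meridian: 45% × 27% = 12.15%.
Direct stake: 29% = 29%.
Total: 1.9305% + 12.15% + 29% = 43.0805%.
Rounded: 43.08%.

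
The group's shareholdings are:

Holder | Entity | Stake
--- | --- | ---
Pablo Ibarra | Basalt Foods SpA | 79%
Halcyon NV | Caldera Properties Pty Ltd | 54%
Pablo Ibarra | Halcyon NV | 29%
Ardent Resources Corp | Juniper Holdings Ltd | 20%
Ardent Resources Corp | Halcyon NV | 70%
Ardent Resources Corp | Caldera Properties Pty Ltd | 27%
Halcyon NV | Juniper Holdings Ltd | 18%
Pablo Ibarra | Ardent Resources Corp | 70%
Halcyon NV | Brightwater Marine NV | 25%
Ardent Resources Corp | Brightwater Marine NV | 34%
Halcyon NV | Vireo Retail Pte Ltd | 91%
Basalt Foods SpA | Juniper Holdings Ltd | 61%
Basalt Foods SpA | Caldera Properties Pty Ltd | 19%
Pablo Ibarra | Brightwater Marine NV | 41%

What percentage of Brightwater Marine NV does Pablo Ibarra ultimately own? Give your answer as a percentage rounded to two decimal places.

84.30%

Pablo reaches Brightwater along 4 paths.
Via Ardent → Halcyon: 70% × 70% × 25% = 12.25%.
Via Halcyon: 29% × 25% = 7.25%.
Via Ardent: 70% × 34% = 23.8%.
Direct stake: 41% = 41%.
Total: 12.25% + 7.25% + 23.8% + 41% = 84.3%.
Rounded: 84.30%.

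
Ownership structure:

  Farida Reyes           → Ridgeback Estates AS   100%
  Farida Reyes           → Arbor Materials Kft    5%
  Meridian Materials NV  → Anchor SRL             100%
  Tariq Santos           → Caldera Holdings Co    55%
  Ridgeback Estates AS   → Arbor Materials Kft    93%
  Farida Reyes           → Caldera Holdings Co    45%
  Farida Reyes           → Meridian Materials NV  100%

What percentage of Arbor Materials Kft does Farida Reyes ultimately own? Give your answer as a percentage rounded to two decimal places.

98.00%

Farida reaches Arbor along 2 paths.
Via Ridgeback: 100% × 93% = 93%.
Direct stake: 5% = 5%.
Total: 93% + 5% = 98%.
Rounded: 98.00%.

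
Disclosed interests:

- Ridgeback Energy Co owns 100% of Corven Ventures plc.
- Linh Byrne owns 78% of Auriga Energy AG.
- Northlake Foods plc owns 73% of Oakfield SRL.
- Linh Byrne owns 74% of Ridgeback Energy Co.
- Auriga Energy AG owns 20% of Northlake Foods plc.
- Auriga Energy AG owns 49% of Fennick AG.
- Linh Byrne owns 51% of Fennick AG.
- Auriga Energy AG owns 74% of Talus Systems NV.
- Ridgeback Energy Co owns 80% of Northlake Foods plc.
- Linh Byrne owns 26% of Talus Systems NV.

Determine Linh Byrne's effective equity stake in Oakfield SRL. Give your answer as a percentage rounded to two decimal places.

54.60%

Linh reaches Oakfield along 2 paths.
Via Ridgeback → Northlake: 74% × 80% × 73% = 43.216%.
Via Auriga → Northlake: 78% × 20% × 73% = 11.388%.
Total: 43.216% + 11.388% = 54.604%.
Rounded: 54.60%.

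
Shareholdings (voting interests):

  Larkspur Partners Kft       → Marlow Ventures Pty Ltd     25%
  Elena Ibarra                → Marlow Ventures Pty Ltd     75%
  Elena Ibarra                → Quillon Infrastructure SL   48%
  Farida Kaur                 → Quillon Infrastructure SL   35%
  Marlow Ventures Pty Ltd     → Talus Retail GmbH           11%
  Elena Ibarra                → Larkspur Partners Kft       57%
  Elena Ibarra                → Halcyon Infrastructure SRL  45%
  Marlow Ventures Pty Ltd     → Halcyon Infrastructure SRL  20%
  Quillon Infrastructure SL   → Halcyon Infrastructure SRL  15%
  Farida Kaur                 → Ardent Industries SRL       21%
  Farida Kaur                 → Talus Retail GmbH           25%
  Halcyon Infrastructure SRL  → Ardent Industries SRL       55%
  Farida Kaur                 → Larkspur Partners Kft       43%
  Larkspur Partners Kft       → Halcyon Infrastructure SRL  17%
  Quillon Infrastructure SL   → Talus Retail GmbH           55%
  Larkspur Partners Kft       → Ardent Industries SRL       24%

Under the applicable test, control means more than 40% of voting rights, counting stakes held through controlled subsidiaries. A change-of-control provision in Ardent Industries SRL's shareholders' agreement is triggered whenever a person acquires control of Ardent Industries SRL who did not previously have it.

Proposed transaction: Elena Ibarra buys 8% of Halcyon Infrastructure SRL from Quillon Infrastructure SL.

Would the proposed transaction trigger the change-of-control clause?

No

The purchase adds only to Elena's holdings (Quillon's stake shrinks), so Elena is the only person who could newly come to control Ardent.
Elena holds 57% of Larkspur, so Elena controls Larkspur.
Elena and Larkspur together hold 75% + 25% = 100% of Marlow, so Elena controls Marlow.
Elena holds 48% of Quillon, so Elena controls Quillon.
Elena and Marlow and Quillon and Larkspur together hold 45% + 20% + 15% + 17% = 97% of Halcyon, so Elena controls Halcyon.
Larkspur and Halcyon together hold 24% + 55% = 79% of Ardent, so Elena controls Ardent.
So Elena already controls Ardent before the transaction.
After the purchase, Elena's direct stake in Halcyon rises to 45% + 8% = 53%, and Quillon's stake falls to 7%.
Elena controlled Ardent already, so this is not a new person acquiring control; every other person's position is unchanged or reduced.
No new person acquires control, so the clause is not triggered.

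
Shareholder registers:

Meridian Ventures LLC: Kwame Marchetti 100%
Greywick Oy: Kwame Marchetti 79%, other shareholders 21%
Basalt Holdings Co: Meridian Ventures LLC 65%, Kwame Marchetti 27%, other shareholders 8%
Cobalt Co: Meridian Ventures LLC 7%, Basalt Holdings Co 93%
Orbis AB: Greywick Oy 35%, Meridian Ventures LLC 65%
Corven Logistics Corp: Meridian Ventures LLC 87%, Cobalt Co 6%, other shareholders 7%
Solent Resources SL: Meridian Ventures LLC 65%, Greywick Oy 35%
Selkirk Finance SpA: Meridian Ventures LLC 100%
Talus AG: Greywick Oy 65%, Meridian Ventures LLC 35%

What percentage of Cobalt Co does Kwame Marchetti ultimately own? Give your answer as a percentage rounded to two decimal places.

92.56%

Kwame reaches Cobalt along 3 paths.
Via Meridian: 100% × 7% = 7%.
Via Meridian → Basalt: 100% × 65% × 93% = 60.45%.
Via Basalt: 27% × 93% = 25.11%.
Total: 7% + 60.45% + 25.11% = 92.56%.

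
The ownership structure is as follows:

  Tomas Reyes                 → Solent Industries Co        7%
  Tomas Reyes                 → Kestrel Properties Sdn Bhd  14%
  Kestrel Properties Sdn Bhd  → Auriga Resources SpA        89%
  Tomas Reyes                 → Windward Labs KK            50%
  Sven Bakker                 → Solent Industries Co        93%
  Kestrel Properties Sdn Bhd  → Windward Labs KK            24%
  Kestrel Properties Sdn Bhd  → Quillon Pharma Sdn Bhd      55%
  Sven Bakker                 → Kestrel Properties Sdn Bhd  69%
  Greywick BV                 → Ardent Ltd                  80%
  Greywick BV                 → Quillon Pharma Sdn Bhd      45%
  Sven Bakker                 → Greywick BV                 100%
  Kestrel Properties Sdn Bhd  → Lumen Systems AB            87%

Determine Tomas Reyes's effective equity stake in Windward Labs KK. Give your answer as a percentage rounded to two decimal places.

53.36%

Tomas reaches Windward along 2 paths.
Via Kestrel: 14% × 24% = 3.36%.
Direct stake: 50% = 50%.
Total: 3.36% + 50% = 53.36%.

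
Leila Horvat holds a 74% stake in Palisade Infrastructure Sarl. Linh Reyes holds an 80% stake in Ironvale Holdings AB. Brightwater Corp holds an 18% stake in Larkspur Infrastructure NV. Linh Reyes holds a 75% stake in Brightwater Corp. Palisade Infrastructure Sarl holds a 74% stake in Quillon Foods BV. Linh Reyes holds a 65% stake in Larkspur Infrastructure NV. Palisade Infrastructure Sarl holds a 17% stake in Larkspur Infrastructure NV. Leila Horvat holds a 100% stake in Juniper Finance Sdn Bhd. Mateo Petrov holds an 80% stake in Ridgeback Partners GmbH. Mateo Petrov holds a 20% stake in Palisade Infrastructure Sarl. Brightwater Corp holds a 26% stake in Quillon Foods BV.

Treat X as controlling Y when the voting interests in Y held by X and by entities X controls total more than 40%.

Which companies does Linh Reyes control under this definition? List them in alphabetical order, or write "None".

Linh holds 75% of Brightwater, so Linh controls Brightwater.
Linh holds 80% of Ironvale, so Linh controls Ironvale.
Linh and Brightwater together hold 65% + 18% = 83% of Larkspur, so Linh controls Larkspur.
No other company's threshold is met.

Brightwater Corp, Ironvale Holdings AB, Larkspur Infrastructure NV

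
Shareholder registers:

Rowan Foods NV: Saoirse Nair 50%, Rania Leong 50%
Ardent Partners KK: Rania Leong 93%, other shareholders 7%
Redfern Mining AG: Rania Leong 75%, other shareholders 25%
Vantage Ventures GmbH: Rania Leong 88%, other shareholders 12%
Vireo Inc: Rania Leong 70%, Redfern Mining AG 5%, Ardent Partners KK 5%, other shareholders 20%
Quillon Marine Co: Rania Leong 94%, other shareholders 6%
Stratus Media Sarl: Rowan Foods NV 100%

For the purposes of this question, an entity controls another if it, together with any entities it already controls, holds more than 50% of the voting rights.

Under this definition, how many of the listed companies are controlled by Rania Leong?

Rania holds 93% of Ardent, so Rania controls Ardent.
Rania holds 75% of Redfern, so Rania controls Redfern.
Rania holds 88% of Vantage, so Rania controls Vantage.
Rania and Redfern and Ardent together hold 70% + 5% + 5% = 80% of Vireo, so Rania controls Vireo.
Rania holds 94% of Quillon, so Rania controls Quillon.
No other company's threshold is met.
Rania controls 5 companies.

5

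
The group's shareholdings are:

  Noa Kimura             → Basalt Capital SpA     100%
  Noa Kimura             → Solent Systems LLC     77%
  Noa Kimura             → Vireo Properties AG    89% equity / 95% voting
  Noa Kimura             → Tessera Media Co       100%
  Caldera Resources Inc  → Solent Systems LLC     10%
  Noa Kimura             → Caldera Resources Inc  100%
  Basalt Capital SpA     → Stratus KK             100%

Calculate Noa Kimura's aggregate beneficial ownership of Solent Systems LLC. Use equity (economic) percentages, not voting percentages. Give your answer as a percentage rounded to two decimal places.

87.00%

Noa reaches Solent along 2 paths.
Via Caldera: 100% × 10% = 10%.
Direct stake: 77% = 77%.
Total: 10% + 77% = 87%.
Rounded: 87.00%.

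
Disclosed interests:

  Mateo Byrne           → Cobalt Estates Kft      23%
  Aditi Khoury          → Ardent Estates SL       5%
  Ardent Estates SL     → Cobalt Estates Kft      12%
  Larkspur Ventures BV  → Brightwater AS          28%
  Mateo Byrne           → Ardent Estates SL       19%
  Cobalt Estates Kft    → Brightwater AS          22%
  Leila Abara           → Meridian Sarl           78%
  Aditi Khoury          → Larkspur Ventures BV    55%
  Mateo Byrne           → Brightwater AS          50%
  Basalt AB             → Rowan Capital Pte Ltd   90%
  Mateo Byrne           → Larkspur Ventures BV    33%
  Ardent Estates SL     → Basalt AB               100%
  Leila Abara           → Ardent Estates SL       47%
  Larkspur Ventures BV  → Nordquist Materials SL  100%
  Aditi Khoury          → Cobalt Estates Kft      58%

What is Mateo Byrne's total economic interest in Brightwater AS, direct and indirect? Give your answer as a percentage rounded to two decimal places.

Mateo reaches Brightwater along 4 paths.
Direct stake: 50% = 50%.
Via Ardent → Cobalt: 19% × 12% × 22% = 0.5016%.
Via Cobalt: 23% × 22% = 5.06%.
Via Larkspur: 33% × 28% = 9.24%.
Total: 50% + 0.5016% + 5.06% + 9.24% = 64.8016%.
Rounded: 64.80%.

64.80%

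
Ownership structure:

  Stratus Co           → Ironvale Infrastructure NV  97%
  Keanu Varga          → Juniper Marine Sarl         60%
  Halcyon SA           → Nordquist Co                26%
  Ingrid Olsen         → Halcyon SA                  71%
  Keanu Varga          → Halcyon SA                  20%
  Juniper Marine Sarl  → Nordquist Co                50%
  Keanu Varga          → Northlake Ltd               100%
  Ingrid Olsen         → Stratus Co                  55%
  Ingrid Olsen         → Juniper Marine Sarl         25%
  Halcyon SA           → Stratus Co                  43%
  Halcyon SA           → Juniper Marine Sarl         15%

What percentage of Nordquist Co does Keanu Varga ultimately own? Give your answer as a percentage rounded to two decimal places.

Keanu reaches Nordquist along 3 paths.
Via Halcyon: 20% × 26% = 5.2%.
Via Halcyon → Juniper: 20% × 15% × 50% = 1.5%.
Via Juniper: 60% × 50% = 30%.
Total: 5.2% + 1.5% + 30% = 36.7%.
Rounded: 36.70%.

36.70%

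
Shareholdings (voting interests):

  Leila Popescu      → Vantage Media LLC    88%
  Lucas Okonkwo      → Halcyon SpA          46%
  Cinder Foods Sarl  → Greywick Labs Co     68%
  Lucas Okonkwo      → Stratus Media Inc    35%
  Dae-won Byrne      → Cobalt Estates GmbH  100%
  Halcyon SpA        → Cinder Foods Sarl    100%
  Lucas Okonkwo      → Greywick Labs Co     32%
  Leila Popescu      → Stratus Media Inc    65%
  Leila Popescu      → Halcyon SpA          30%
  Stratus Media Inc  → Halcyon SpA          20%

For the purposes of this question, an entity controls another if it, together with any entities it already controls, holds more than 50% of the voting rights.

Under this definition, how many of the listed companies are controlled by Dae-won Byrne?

1

Dae-won holds 100% of Cobalt, so Dae-won controls Cobalt.
No other company's threshold is met.
Dae-won controls 1 company.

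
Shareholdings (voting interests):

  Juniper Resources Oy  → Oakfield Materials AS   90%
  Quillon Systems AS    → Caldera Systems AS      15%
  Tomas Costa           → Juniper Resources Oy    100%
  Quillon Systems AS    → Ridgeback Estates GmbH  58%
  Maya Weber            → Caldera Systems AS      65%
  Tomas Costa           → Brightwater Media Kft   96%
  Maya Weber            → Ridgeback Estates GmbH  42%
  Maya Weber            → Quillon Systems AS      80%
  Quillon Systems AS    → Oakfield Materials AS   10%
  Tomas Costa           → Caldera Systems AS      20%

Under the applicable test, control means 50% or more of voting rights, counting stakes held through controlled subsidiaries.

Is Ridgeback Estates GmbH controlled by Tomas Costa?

Tomas holds 100% of Juniper, so Tomas controls Juniper.
Tomas holds 96% of Brightwater, so Tomas controls Brightwater.
Juniper holds 90% of Oakfield, so Tomas controls Oakfield.
Neither Tomas nor any entity Tomas controls holds any voting interest in Ridgeback.
So Tomas does not control Ridgeback.

No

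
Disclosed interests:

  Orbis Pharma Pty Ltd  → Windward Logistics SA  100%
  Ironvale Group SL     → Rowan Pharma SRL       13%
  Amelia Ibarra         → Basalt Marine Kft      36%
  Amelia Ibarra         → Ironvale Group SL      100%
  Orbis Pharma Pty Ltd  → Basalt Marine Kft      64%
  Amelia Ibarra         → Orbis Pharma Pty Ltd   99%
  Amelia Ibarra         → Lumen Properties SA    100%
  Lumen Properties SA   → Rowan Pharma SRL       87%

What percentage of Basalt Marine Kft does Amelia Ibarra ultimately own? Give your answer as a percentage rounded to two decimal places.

99.36%

Amelia reaches Basalt along 2 paths.
Direct stake: 36% = 36%.
Via Orbis: 99% × 64% = 63.36%.
Total: 36% + 63.36% = 99.36%.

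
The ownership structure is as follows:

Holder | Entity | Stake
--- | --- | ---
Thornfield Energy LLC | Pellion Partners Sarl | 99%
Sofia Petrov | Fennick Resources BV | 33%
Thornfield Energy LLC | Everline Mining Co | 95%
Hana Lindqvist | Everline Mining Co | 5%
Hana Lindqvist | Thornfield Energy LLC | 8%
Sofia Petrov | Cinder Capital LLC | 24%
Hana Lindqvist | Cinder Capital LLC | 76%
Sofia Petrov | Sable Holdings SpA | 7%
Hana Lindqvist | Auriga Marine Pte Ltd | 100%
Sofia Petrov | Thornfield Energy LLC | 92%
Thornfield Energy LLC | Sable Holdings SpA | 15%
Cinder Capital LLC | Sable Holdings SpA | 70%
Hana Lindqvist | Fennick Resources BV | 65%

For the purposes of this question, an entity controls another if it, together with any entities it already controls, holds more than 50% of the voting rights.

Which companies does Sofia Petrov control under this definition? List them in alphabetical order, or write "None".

Sofia holds 92% of Thornfield, so Sofia controls Thornfield.
Thornfield holds 99% of Pellion, so Sofia controls Pellion.
Thornfield holds 95% of Everline, so Sofia controls Everline.
No other company's threshold is met.

Everline Mining Co, Pellion Partners Sarl, Thornfield Energy LLC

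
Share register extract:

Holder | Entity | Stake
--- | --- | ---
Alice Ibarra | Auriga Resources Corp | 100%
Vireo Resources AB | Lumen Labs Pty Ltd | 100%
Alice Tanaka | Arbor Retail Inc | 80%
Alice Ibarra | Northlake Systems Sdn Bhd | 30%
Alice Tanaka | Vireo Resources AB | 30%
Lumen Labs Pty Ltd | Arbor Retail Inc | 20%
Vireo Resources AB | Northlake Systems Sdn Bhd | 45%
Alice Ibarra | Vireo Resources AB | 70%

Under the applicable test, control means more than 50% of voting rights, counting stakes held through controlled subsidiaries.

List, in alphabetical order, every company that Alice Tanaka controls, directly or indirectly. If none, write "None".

Arbor Retail Inc

Alice Tanaka holds 80% of Arbor, so Alice Tanaka controls Arbor.
No other company's threshold is met.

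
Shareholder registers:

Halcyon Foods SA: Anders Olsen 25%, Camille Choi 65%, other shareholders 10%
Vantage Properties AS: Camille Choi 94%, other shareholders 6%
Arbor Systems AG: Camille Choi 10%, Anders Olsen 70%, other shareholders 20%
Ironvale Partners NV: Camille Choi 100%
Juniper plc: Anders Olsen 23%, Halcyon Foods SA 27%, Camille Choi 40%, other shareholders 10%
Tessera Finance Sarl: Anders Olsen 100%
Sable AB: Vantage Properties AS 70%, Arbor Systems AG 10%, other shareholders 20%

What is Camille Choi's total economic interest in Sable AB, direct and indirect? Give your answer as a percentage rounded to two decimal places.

66.80%

Camille reaches Sable along 2 paths.
Via Vantage: 94% × 70% = 65.8%.
Via Arbor: 10% × 10% = 1%.
Total: 65.8% + 1% = 66.8%.
Rounded: 66.80%.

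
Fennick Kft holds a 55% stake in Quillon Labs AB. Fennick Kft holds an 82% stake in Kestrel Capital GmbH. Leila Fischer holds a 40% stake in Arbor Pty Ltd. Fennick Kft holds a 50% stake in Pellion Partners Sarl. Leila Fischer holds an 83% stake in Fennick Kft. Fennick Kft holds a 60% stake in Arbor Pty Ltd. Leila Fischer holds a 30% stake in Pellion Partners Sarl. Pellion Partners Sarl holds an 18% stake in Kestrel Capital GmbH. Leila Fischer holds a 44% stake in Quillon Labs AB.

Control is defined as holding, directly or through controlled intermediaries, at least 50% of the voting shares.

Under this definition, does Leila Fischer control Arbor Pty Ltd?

Yes

Leila holds 83% of Fennick, so Leila controls Fennick.
Leila and Fennick together hold 40% + 60% = 100% of Arbor, so Leila controls Arbor.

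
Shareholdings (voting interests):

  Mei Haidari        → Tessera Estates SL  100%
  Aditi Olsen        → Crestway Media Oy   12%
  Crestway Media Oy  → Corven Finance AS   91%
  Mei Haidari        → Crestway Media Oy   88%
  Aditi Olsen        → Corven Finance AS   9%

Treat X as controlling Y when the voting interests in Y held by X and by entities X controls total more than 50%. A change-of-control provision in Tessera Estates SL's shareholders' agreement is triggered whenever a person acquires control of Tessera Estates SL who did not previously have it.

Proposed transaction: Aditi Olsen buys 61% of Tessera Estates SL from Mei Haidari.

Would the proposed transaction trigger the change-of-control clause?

Yes

The purchase adds only to Aditi's holdings (Mei's stake shrinks), so Aditi is the only person who could newly come to control Tessera.
Aditi's largest direct stake is 12% in Crestway, which does not meet the threshold, so Aditi controls no company.
Neither Aditi nor any entity Aditi controls holds any voting interest in Tessera.
So before the transaction, Aditi does not control Tessera.
After the purchase, Aditi holds 61% of Tessera directly, and Mei's stake falls to 39%.
Aditi holds 61% of Tessera, so Aditi controls Tessera.
Aditi did not control Tessera before and does after, so the clause is triggered.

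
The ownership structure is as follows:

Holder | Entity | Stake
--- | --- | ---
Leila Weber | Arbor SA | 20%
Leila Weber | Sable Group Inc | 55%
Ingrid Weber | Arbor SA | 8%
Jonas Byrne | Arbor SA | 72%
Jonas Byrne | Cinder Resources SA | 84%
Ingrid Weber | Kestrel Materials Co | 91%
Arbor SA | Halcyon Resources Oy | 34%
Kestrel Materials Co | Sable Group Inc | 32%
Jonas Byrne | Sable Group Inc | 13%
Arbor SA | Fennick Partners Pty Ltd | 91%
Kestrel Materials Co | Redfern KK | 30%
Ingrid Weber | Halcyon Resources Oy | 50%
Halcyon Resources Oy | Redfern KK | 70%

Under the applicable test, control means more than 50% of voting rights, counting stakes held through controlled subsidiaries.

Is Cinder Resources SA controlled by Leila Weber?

No

Leila holds 55% of Sable, so Leila controls Sable.
Neither Leila nor any entity Leila controls holds any voting interest in Cinder.
So Leila does not control Cinder.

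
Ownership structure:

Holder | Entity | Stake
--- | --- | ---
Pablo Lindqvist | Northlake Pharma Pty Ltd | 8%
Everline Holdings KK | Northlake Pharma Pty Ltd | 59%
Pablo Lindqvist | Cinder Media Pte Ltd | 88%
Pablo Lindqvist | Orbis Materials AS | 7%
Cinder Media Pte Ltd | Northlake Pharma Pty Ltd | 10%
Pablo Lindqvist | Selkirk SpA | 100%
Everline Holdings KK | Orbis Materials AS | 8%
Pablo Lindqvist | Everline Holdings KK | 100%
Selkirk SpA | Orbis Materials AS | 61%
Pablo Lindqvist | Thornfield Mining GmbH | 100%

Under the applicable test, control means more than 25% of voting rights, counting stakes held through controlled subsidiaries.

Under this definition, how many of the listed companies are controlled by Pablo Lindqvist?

6

Pablo holds 100% of Selkirk, so Pablo controls Selkirk.
Pablo holds 100% of Everline, so Pablo controls Everline.
Pablo holds 88% of Cinder, so Pablo controls Cinder.
Pablo and Everline and Cinder together hold 8% + 59% + 10% = 77% of Northlake, so Pablo controls Northlake.
Pablo holds 100% of Thornfield, so Pablo controls Thornfield.
Everline and Selkirk and Pablo together hold 8% + 61% + 7% = 76% of Orbis, so Pablo controls Orbis.
Pablo controls 6 companies.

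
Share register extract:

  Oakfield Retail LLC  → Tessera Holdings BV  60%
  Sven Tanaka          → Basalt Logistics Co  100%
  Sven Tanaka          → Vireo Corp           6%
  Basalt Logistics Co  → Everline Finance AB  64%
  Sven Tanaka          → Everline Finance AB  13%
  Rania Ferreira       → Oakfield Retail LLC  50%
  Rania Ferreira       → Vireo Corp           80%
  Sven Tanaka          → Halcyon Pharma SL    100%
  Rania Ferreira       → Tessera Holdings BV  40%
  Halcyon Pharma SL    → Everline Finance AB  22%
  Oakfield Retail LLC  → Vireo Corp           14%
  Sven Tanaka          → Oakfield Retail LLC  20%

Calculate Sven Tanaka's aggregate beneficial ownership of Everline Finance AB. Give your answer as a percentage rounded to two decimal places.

Sven reaches Everline along 3 paths.
Via Basalt: 100% × 64% = 64%.
Direct stake: 13% = 13%.
Via Halcyon: 100% × 22% = 22%.
Total: 64% + 13% + 22% = 99%.
Rounded: 99.00%.

99.00%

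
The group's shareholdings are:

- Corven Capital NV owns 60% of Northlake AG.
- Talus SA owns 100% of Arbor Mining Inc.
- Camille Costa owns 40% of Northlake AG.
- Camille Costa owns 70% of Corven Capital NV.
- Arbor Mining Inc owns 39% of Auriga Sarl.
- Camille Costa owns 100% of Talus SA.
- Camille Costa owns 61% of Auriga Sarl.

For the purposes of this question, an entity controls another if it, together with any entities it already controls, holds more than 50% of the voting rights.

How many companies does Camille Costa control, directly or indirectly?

Camille holds 100% of Talus, so Camille controls Talus.
Camille holds 70% of Corven, so Camille controls Corven.
Talus holds 100% of Arbor, so Camille controls Arbor.
Arbor and Camille together hold 39% + 61% = 100% of Auriga, so Camille controls Auriga.
Corven and Camille together hold 60% + 40% = 100% of Northlake, so Camille controls Northlake.
Camille controls 5 companies.

5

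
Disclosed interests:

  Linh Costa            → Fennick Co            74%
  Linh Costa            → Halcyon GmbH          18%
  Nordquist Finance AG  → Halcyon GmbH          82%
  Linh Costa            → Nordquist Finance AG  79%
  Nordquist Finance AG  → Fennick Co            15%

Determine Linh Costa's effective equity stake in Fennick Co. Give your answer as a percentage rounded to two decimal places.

Linh reaches Fennick along 2 paths.
Direct stake: 74% = 74%.
Via Nordquist: 79% × 15% = 11.85%.
Total: 74% + 11.85% = 85.85%.

85.85%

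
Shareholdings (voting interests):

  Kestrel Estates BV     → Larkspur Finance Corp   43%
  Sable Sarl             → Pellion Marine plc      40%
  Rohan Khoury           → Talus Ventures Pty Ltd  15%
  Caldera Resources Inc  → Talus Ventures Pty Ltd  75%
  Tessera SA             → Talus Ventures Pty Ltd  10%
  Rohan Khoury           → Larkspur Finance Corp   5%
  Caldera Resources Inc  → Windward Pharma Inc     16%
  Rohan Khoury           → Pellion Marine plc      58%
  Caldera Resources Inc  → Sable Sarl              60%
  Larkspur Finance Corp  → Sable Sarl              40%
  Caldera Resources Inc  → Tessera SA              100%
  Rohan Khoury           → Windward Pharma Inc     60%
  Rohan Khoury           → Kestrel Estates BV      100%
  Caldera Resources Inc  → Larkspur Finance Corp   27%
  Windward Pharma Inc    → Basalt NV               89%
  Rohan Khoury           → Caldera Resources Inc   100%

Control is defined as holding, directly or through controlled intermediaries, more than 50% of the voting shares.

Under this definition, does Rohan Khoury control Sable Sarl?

Yes

Rohan holds 100% of Caldera, so Rohan controls Caldera.
Rohan holds 100% of Kestrel, so Rohan controls Kestrel.
Rohan and Kestrel and Caldera together hold 5% + 43% + 27% = 75% of Larkspur, so Rohan controls Larkspur.
Larkspur and Caldera together hold 40% + 60% = 100% of Sable, so Rohan controls Sable.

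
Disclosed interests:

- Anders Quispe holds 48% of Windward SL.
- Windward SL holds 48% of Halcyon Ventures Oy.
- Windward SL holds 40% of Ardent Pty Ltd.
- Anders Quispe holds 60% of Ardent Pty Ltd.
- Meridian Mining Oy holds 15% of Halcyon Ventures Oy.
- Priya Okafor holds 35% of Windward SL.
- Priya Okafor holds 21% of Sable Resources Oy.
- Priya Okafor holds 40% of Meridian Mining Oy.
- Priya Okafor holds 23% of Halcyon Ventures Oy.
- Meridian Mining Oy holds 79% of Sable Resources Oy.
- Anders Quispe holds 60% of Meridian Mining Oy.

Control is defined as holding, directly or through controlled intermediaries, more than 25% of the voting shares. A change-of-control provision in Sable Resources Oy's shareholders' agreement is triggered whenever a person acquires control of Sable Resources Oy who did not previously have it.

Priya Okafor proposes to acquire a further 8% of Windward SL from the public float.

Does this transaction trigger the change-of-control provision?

The purchase changes only Priya's holdings, so Priya is the only person who could newly come to control Sable.
Priya holds 40% of Meridian, so Priya controls Meridian.
Priya and Meridian together hold 21% + 79% = 100% of Sable, so Priya controls Sable.
So Priya already controls Sable before the transaction.
After the purchase, Priya's direct stake in Windward rises to 35% + 8% = 43%.
Priya controlled Sable already, so this is not a new person acquiring control; every other person's position is unchanged or reduced.
No new person acquires control, so the clause is not triggered.

No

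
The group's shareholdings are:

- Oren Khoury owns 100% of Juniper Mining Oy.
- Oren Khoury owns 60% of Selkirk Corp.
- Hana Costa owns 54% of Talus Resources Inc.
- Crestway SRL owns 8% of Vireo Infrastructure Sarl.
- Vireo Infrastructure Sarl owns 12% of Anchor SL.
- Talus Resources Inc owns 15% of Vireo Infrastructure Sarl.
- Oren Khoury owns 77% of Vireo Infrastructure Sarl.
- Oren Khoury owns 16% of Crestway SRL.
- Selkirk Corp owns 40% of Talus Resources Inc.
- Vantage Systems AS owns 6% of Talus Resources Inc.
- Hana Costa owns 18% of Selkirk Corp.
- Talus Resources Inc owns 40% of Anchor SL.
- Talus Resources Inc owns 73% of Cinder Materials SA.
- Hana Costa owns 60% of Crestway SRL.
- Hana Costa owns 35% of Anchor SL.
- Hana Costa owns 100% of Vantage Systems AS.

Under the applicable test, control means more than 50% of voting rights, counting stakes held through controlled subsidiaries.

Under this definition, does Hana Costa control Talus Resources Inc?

Hana holds 100% of Vantage, so Hana controls Vantage.
Vantage and Hana together hold 6% + 54% = 60% of Talus, so Hana controls Talus.

Yes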